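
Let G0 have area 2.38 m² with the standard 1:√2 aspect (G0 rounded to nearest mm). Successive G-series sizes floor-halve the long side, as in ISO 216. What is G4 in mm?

324 × 458 mm

Let G0's short side be w mm. w · w√2 = 2.38 m² = 2,380,000 mm², so w ≈ 1297.3 mm and w√2 ≈ 1834.6 mm → G0 = 1297 × 1835 mm.
G1: ⌊1835/2⌋ × 1297 = 917 × 1297 mm
G2: ⌊1297/2⌋ × 917 = 648 × 917 mm
G3: ⌊917/2⌋ × 648 = 458 × 648 mm
G4: ⌊648/2⌋ × 458 = 324 × 458 mm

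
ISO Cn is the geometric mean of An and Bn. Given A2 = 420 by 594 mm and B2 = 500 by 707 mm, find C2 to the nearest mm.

Short side: √(420 · 500) = √210000 ≈ 458.3 → 458 mm
Long side: √(594 · 707) = √419958 ≈ 648.0 → 648 mm

458 × 648 mm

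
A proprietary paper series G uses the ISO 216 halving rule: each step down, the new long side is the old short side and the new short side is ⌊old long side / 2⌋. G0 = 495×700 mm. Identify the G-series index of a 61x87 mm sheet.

G6

G0: 495 × 700 mm
G1: 350 × 495 mm
G2: 247 × 350 mm
G3: 175 × 247 mm
G4: 123 × 175 mm
G5: 87 × 123 mm
G6: 61 × 87 mm
G7: 43 × 61 mm
→ matches G6.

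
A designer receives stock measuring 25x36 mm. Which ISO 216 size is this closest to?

Aspect ratio 36/25 ≈ 1.440 (ISO target is √2 ≈ 1.414).
In the A-series (A0 area = 1 m²): A10 = 26 × 37 mm.
Off by 2 mm total — nearest standard size.

A10 (26 × 37 mm)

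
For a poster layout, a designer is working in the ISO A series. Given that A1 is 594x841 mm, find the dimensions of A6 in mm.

A2: ⌊841/2⌋ × 594 = 420 × 594 mm
A3: ⌊594/2⌋ × 420 = 297 × 420 mm
A4: ⌊420/2⌋ × 297 = 210 × 297 mm
A5: ⌊297/2⌋ × 210 = 148 × 210 mm
A6: ⌊210/2⌋ × 148 = 105 × 148 mm

105 × 148 mm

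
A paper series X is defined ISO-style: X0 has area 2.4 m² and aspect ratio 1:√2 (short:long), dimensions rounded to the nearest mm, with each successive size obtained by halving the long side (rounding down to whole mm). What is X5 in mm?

230 × 325 mm

Let X0's short side be w mm. w · w√2 = 2.4 m² = 2,400,000 mm², so w ≈ 1302.7 mm and w√2 ≈ 1842.3 mm → X0 = 1303 × 1842 mm.
X1: ⌊1842/2⌋ × 1303 = 921 × 1303 mm
X2: ⌊1303/2⌋ × 921 = 651 × 921 mm
X3: ⌊921/2⌋ × 651 = 460 × 651 mm
X4: ⌊651/2⌋ × 460 = 325 × 460 mm
X5: ⌊460/2⌋ × 325 = 230 × 325 mm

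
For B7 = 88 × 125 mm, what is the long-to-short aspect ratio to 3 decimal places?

125 / 88 = 1.420
ISO 216 targets √2 ≈ 1.414; the +0.006 deviation is from mm rounding.

1.420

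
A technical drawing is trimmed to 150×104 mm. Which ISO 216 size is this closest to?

Aspect ratio 150/104 ≈ 1.442 (ISO target is √2 ≈ 1.414).
In the A-series (A0 area = 1 m²): A6 = 105 × 148 mm.
Off by 3 mm total — nearest standard size.

A6 (105 × 148 mm)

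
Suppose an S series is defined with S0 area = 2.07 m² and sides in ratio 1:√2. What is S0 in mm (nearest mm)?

1210 × 1711 mm

Let the short side be w mm. Then w · w√2 = 2.07 m² = 2,070,000 mm².
w² = 2,070,000/√2, so w ≈ 1209.8 mm; long side = w√2 ≈ 1711.0 mm.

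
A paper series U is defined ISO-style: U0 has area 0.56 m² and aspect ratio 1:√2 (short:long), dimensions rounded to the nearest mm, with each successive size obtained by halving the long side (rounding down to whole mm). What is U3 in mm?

222 × 314 mm

Let U0's short side be w mm. w · w√2 = 0.56 m² = 560,000 mm², so w ≈ 629.3 mm and w√2 ≈ 889.9 mm → U0 = 629 × 890 mm.
U1: ⌊890/2⌋ × 629 = 445 × 629 mm
U2: ⌊629/2⌋ × 445 = 314 × 445 mm
U3: ⌊445/2⌋ × 314 = 222 × 314 mm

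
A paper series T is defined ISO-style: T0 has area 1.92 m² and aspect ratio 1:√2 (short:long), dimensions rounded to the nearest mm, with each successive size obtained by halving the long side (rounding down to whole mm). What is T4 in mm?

Let T0's short side be w mm. w · w√2 = 1.92 m² = 1,920,000 mm², so w ≈ 1165.2 mm and w√2 ≈ 1647.8 mm → T0 = 1165 × 1648 mm.
T1: ⌊1648/2⌋ × 1165 = 824 × 1165 mm
T2: ⌊1165/2⌋ × 824 = 582 × 824 mm
T3: ⌊824/2⌋ × 582 = 412 × 582 mm
T4: ⌊582/2⌋ × 412 = 291 × 412 mm

291 × 412 mm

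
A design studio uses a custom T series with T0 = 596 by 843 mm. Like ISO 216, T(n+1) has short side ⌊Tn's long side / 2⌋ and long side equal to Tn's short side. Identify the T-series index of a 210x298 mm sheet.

T0: 596 × 843 mm
T1: 421 × 596 mm
T2: 298 × 421 mm
T3: 210 × 298 mm
T4: 149 × 210 mm
→ matches T3.

T3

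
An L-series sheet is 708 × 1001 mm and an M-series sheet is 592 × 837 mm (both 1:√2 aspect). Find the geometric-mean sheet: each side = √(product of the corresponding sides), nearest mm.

647 × 915 mm

Short side: √(708 · 592) = √419136 ≈ 647.4 → 647 mm
Long side: √(1001 · 837) = √837837 ≈ 915.3 → 915 mm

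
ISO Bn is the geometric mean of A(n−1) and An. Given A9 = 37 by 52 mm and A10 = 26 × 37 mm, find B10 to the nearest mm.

31 × 44 mm

Short side: √(37 · 26) = √962 ≈ 31.0 → 31 mm
Long side: √(52 · 37) = √1924 ≈ 43.9 → 44 mm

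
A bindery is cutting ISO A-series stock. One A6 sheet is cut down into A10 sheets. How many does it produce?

16

Each ISO step halves the sheet: 1 × A6 → 2 × A7 → 4 × A8 → 8 × A9 → …
From A6 to A10 is 4 halving steps: 2^4 = 16.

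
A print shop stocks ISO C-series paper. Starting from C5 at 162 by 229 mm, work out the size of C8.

57 × 81 mm

C6: ⌊229/2⌋ × 162 = 114 × 162 mm
C7: ⌊162/2⌋ × 114 = 81 × 114 mm
C8: ⌊114/2⌋ × 81 = 57 × 81 mm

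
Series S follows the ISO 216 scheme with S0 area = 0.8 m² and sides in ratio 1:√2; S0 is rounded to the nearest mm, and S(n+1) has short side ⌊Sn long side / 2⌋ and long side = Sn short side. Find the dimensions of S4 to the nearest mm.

Let S0's short side be w mm. w · w√2 = 0.8 m² = 800,000 mm², so w ≈ 752.1 mm and w√2 ≈ 1063.7 mm → S0 = 752 × 1064 mm.
S1: ⌊1064/2⌋ × 752 = 532 × 752 mm
S2: ⌊752/2⌋ × 532 = 376 × 532 mm
S3: ⌊532/2⌋ × 376 = 266 × 376 mm
S4: ⌊376/2⌋ × 266 = 188 × 266 mm

188 × 266 mm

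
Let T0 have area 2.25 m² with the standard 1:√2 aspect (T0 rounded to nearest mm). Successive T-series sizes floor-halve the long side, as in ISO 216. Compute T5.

223 × 315 mm

Let T0's short side be w mm. w · w√2 = 2.25 m² = 2,250,000 mm², so w ≈ 1261.3 mm and w√2 ≈ 1783.8 mm → T0 = 1261 × 1784 mm.
T1: ⌊1784/2⌋ × 1261 = 892 × 1261 mm
T2: ⌊1261/2⌋ × 892 = 630 × 892 mm
T3: ⌊892/2⌋ × 630 = 446 × 630 mm
T4: ⌊630/2⌋ × 446 = 315 × 446 mm
T5: ⌊446/2⌋ × 315 = 223 × 315 mm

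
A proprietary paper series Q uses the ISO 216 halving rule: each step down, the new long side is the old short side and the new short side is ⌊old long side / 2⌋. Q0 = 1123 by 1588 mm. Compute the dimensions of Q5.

Q1: ⌊1588/2⌋ × 1123 = 794 × 1123 mm
Q2: ⌊1123/2⌋ × 794 = 561 × 794 mm
Q3: ⌊794/2⌋ × 561 = 397 × 561 mm
Q4: ⌊561/2⌋ × 397 = 280 × 397 mm
Q5: ⌊397/2⌋ × 280 = 198 × 280 mm

198 × 280 mm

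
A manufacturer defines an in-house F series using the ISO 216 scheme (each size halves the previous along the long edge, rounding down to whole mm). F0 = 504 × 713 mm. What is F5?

89 × 126 mm

F1 = 356 × 504 mm (from F0 by 1 halving).
F2: ⌊504/2⌋ × 356 = 252 × 356 mm
F3: ⌊356/2⌋ × 252 = 178 × 252 mm
F4: ⌊252/2⌋ × 178 = 126 × 178 mm
F5: ⌊178/2⌋ × 126 = 89 × 126 mm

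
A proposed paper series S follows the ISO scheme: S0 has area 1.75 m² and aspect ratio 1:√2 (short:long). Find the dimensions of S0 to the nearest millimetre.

1112 × 1573 mm

Let the short side be w mm. Then w · w√2 = 1.75 m² = 1,750,000 mm².
w² = 1,750,000/√2, so w ≈ 1112.4 mm; long side = w√2 ≈ 1573.2 mm.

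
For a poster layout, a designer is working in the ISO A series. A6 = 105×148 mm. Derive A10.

A7: ⌊148/2⌋ × 105 = 74 × 105 mm
A8: ⌊105/2⌋ × 74 = 52 × 74 mm
A9: ⌊74/2⌋ × 52 = 37 × 52 mm
A10: ⌊52/2⌋ × 37 = 26 × 37 mm

26 × 37 mm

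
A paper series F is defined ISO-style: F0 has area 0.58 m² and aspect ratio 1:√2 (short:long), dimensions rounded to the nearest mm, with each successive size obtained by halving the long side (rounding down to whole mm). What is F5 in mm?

113 × 160 mm

Let F0's short side be w mm. w · w√2 = 0.58 m² = 580,000 mm², so w ≈ 640.4 mm and w√2 ≈ 905.7 mm → F0 = 640 × 906 mm.
F1: ⌊906/2⌋ × 640 = 453 × 640 mm
F2: ⌊640/2⌋ × 453 = 320 × 453 mm
F3: ⌊453/2⌋ × 320 = 226 × 320 mm
F4: ⌊320/2⌋ × 226 = 160 × 226 mm
F5: ⌊226/2⌋ × 160 = 113 × 160 mm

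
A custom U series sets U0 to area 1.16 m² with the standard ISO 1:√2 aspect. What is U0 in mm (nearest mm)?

Let the short side be w mm. Then w · w√2 = 1.16 m² = 1,160,000 mm².
w² = 1,160,000/√2, so w ≈ 905.7 mm; long side = w√2 ≈ 1280.8 mm.

906 × 1281 mm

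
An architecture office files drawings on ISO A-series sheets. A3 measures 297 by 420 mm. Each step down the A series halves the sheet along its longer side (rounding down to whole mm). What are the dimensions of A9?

37 × 52 mm

A4: ⌊420/2⌋ × 297 = 210 × 297 mm
A5: ⌊297/2⌋ × 210 = 148 × 210 mm
A6: ⌊210/2⌋ × 148 = 105 × 148 mm
A7: ⌊148/2⌋ × 105 = 74 × 105 mm
A8: ⌊105/2⌋ × 74 = 52 × 74 mm
A9: ⌊74/2⌋ × 52 = 37 × 52 mm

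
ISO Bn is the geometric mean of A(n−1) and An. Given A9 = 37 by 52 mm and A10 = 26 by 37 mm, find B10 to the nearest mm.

31 × 44 mm

Short side: √(37 · 26) = √962 ≈ 31.0 → 31 mm
Long side: √(52 · 37) = √1924 ≈ 43.9 → 44 mm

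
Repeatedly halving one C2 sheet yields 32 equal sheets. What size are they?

32 = 2^5, so 5 halving steps.
C2 → C3 → … → C7 after 5 steps.

C7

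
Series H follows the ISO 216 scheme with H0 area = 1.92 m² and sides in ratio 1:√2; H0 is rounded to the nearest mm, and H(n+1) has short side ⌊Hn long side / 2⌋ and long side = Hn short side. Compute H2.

Let H0's short side be w mm. w · w√2 = 1.92 m² = 1,920,000 mm², so w ≈ 1165.2 mm and w√2 ≈ 1647.8 mm → H0 = 1165 × 1648 mm.
H1: ⌊1648/2⌋ × 1165 = 824 × 1165 mm
H2: ⌊1165/2⌋ × 824 = 582 × 824 mm

582 × 824 mm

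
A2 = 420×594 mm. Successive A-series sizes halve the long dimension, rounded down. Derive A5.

A3: ⌊594/2⌋ × 420 = 297 × 420 mm
A4: ⌊420/2⌋ × 297 = 210 × 297 mm
A5: ⌊297/2⌋ × 210 = 148 × 210 mm

148 × 210 mm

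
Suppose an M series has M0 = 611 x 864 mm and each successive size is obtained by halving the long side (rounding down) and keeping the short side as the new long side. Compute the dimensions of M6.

76 × 108 mm

M1 = 432 × 611 mm (from M0 by 1 halving).
M2: ⌊611/2⌋ × 432 = 305 × 432 mm
M3: ⌊432/2⌋ × 305 = 216 × 305 mm
M4: ⌊305/2⌋ × 216 = 152 × 216 mm
M5: ⌊216/2⌋ × 152 = 108 × 152 mm
M6: ⌊152/2⌋ × 108 = 76 × 108 mm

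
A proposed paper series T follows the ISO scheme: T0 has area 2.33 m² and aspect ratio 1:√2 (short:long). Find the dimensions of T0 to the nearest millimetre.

1284 × 1815 mm

Let the short side be w mm. Then w · w√2 = 2.33 m² = 2,330,000 mm².
w² = 2,330,000/√2, so w ≈ 1283.6 mm; long side = w√2 ≈ 1815.2 mm.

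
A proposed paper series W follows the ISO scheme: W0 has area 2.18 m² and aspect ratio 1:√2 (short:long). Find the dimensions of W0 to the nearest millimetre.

Let the short side be w mm. Then w · w√2 = 2.18 m² = 2,180,000 mm².
w² = 2,180,000/√2, so w ≈ 1241.6 mm; long side = w√2 ≈ 1755.8 mm.

1242 × 1756 mm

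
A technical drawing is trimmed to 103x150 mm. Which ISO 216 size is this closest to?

Aspect ratio 150/103 ≈ 1.456 (ISO target is √2 ≈ 1.414).
In the A-series (A0 area = 1 m²): A6 = 105 × 148 mm.
Off by 4 mm total — nearest standard size.

A6 (105 × 148 mm)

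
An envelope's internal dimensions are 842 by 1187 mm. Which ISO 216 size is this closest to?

Aspect ratio 1187/842 ≈ 1.410 — close to the ISO √2 ≈ 1.414.
In the A-series (A0 area = 1 m²): A0 = 841 × 1189 mm.
Off by 3 mm total — nearest standard size.

A0 (841 × 1189 mm)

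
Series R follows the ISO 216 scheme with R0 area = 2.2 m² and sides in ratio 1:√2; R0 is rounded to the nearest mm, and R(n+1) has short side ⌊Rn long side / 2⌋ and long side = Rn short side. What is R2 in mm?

Let R0's short side be w mm. w · w√2 = 2.2 m² = 2,200,000 mm², so w ≈ 1247.3 mm and w√2 ≈ 1763.9 mm → R0 = 1247 × 1764 mm.
R1: ⌊1764/2⌋ × 1247 = 882 × 1247 mm
R2: ⌊1247/2⌋ × 882 = 623 × 882 mm

623 × 882 mm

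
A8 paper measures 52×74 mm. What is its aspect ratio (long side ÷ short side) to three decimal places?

1.423

74 / 52 = 1.423
ISO 216 targets √2 ≈ 1.414; the +0.009 deviation is from mm rounding.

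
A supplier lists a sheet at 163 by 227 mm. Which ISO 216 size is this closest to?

Aspect ratio 227/163 ≈ 1.393 (ISO target is √2 ≈ 1.414).
In the C-series (envelope sizes, between A and B): C5 = 162 × 229 mm.
Off by 3 mm total — nearest standard size.

C5 (162 × 229 mm)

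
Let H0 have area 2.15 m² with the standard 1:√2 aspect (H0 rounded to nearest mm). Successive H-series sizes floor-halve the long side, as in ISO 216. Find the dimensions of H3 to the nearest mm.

436 × 616 mm

Let H0's short side be w mm. w · w√2 = 2.15 m² = 2,150,000 mm², so w ≈ 1233.0 mm and w√2 ≈ 1743.7 mm → H0 = 1233 × 1744 mm.
H1: ⌊1744/2⌋ × 1233 = 872 × 1233 mm
H2: ⌊1233/2⌋ × 872 = 616 × 872 mm
H3: ⌊872/2⌋ × 616 = 436 × 616 mm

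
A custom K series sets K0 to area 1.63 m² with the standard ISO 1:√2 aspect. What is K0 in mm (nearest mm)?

Let the short side be w mm. Then w · w√2 = 1.63 m² = 1,630,000 mm².
w² = 1,630,000/√2, so w ≈ 1073.6 mm; long side = w√2 ≈ 1518.3 mm.

1074 × 1518 mm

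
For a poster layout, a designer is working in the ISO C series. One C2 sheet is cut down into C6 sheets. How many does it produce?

16

Each ISO step halves the sheet: 1 × C2 → 2 × C3 → 4 × C4 → 8 × C5 → …
From C2 to C6 is 4 halving steps: 2^4 = 16.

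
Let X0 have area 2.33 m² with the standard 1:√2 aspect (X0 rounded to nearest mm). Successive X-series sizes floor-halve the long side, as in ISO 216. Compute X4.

321 × 453 mm

Let X0's short side be w mm. w · w√2 = 2.33 m² = 2,330,000 mm², so w ≈ 1283.6 mm and w√2 ≈ 1815.2 mm → X0 = 1284 × 1815 mm.
X1: ⌊1815/2⌋ × 1284 = 907 × 1284 mm
X2: ⌊1284/2⌋ × 907 = 642 × 907 mm
X3: ⌊907/2⌋ × 642 = 453 × 642 mm
X4: ⌊642/2⌋ × 453 = 321 × 453 mm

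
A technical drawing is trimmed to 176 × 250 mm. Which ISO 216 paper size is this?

B5 (176 × 250 mm)

Aspect ratio 250/176 ≈ 1.420 — close to the ISO √2 ≈ 1.414.
In the B-series (B0 = 1000 × 1414 mm): B5 = 176 × 250 mm.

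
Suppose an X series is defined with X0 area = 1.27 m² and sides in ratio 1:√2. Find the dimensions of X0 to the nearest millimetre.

Let the short side be w mm. Then w · w√2 = 1.27 m² = 1,270,000 mm².
w² = 1,270,000/√2, so w ≈ 947.6 mm; long side = w√2 ≈ 1340.2 mm.

948 × 1340 mm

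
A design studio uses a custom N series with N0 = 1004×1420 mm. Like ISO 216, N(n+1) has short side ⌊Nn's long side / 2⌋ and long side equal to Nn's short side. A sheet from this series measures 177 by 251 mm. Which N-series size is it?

N0: 1004 × 1420 mm
N1: 710 × 1004 mm
N2: 502 × 710 mm
N3: 355 × 502 mm
N4: 251 × 355 mm
N5: 177 × 251 mm
N6: 125 × 177 mm
→ matches N5.

N5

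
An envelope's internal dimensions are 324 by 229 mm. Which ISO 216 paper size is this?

C4 (229 × 324 mm)

Aspect ratio 324/229 ≈ 1.415 — close to the ISO √2 ≈ 1.414.
In the C-series (envelope sizes, between A and B): C4 = 229 × 324 mm.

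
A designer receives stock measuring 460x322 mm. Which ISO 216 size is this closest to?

Aspect ratio 460/322 ≈ 1.429 — close to the ISO √2 ≈ 1.414.
In the C-series (envelope sizes, between A and B): C3 = 324 × 458 mm.
Off by 4 mm total — nearest standard size.

C3 (324 × 458 mm)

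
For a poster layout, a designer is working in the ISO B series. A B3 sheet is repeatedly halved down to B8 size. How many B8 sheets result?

32

Each ISO step halves the sheet: 1 × B3 → 2 × B4 → 4 × B5 → 8 × B6 → …
From B3 to B8 is 5 halving steps: 2^5 = 32.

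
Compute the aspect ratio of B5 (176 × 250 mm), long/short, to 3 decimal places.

1.420

250 / 176 = 1.420
ISO 216 targets √2 ≈ 1.414; the +0.006 deviation is from mm rounding.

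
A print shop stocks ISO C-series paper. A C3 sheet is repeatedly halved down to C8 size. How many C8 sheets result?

Each ISO step halves the sheet: 1 × C3 → 2 × C4 → 4 × C5 → 8 × C6 → …
From C3 to C8 is 5 halving steps: 2^5 = 32.

32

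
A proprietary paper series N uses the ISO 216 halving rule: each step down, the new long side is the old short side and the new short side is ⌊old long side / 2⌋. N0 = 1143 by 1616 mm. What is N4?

285 × 404 mm

N1: ⌊1616/2⌋ × 1143 = 808 × 1143 mm
N2: ⌊1143/2⌋ × 808 = 571 × 808 mm
N3: ⌊808/2⌋ × 571 = 404 × 571 mm
N4: ⌊571/2⌋ × 404 = 285 × 404 mm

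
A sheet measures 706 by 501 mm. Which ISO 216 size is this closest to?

Aspect ratio 706/501 ≈ 1.409 — close to the ISO √2 ≈ 1.414.
In the B-series (B0 = 1000 × 1414 mm): B2 = 500 × 707 mm.
Off by 2 mm total — nearest standard size.

B2 (500 × 707 mm)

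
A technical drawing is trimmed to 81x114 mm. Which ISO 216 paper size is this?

Aspect ratio 114/81 ≈ 1.407 — close to the ISO √2 ≈ 1.414.
In the C-series (envelope sizes, between A and B): C7 = 81 × 114 mm.

C7 (81 × 114 mm)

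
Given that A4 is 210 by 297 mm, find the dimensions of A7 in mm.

A5: ⌊297/2⌋ × 210 = 148 × 210 mm
A6: ⌊210/2⌋ × 148 = 105 × 148 mm
A7: ⌊148/2⌋ × 105 = 74 × 105 mm

74 × 105 mm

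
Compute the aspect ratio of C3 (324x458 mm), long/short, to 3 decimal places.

1.414

458 / 324 = 1.414
Matches √2 ≈ 1.414 — the ISO 216 defining ratio.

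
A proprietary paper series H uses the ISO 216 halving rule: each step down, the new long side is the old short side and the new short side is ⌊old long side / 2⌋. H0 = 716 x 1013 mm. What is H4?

H1: ⌊1013/2⌋ × 716 = 506 × 716 mm
H2: ⌊716/2⌋ × 506 = 358 × 506 mm
H3: ⌊506/2⌋ × 358 = 253 × 358 mm
H4: ⌊358/2⌋ × 253 = 179 × 253 mm

179 × 253 mm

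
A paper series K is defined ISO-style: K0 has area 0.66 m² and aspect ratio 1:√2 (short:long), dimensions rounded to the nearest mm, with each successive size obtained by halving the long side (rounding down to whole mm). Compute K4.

170 × 241 mm

Let K0's short side be w mm. w · w√2 = 0.66 m² = 660,000 mm², so w ≈ 683.1 mm and w√2 ≈ 966.1 mm → K0 = 683 × 966 mm.
K1: ⌊966/2⌋ × 683 = 483 × 683 mm
K2: ⌊683/2⌋ × 483 = 341 × 483 mm
K3: ⌊483/2⌋ × 341 = 241 × 341 mm
K4: ⌊341/2⌋ × 241 = 170 × 241 mm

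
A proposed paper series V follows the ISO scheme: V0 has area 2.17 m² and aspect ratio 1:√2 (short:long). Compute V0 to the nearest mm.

1239 × 1752 mm

Let the short side be w mm. Then w · w√2 = 2.17 m² = 2,170,000 mm².
w² = 2,170,000/√2, so w ≈ 1238.7 mm; long side = w√2 ≈ 1751.8 mm.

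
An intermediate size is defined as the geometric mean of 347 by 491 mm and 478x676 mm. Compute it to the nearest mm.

Short side: √(347 · 478) = √165866 ≈ 407.3 → 407 mm
Long side: √(491 · 676) = √331916 ≈ 576.1 → 576 mm

407 × 576 mm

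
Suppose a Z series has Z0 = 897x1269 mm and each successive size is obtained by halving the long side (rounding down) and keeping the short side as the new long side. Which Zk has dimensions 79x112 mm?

Z7

Z0: 897 × 1269 mm
Z1: 634 × 897 mm
Z2: 448 × 634 mm
Z3: 317 × 448 mm
Z4: 224 × 317 mm
Z5: 158 × 224 mm
Z6: 112 × 158 mm
Z7: 79 × 112 mm
Z8: 56 × 79 mm
→ matches Z7.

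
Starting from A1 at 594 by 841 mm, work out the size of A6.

105 × 148 mm

A2: ⌊841/2⌋ × 594 = 420 × 594 mm
A3: ⌊594/2⌋ × 420 = 297 × 420 mm
A4: ⌊420/2⌋ × 297 = 210 × 297 mm
A5: ⌊297/2⌋ × 210 = 148 × 210 mm
A6: ⌊210/2⌋ × 148 = 105 × 148 mm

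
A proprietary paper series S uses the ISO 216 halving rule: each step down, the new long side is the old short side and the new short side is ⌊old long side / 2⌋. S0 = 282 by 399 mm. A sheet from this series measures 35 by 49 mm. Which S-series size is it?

S6

S0: 282 × 399 mm
S1: 199 × 282 mm
S2: 141 × 199 mm
S3: 99 × 141 mm
S4: 70 × 99 mm
S5: 49 × 70 mm
S6: 35 × 49 mm
S7: 24 × 35 mm
→ matches S6.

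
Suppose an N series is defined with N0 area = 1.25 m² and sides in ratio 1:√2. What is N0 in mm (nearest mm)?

Let the short side be w mm. Then w · w√2 = 1.25 m² = 1,250,000 mm².
w² = 1,250,000/√2, so w ≈ 940.2 mm; long side = w√2 ≈ 1329.6 mm.

940 × 1330 mm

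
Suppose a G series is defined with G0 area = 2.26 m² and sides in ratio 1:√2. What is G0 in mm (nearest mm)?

1264 × 1788 mm

Let the short side be w mm. Then w · w√2 = 2.26 m² = 2,260,000 mm².
w² = 2,260,000/√2, so w ≈ 1264.1 mm; long side = w√2 ≈ 1787.8 mm.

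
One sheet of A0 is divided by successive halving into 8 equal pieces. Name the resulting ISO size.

8 = 2^3, so 3 halving steps.
A0 → A1 → … → A3 after 3 steps.

A3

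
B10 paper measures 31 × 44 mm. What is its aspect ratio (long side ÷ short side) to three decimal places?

44 / 31 = 1.419
ISO 216 targets √2 ≈ 1.414; the +0.005 deviation is from mm rounding.

1.419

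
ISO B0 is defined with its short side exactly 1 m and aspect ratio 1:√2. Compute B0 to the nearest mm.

Short side = 1000 mm; long side = 1000√2 ≈ 1414.2 mm.

1000 × 1414 mm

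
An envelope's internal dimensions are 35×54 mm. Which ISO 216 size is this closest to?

Aspect ratio 54/35 ≈ 1.543 (ISO target is √2 ≈ 1.414).
In the A-series (A0 area = 1 m²): A9 = 37 × 52 mm.
Off by 4 mm total — nearest standard size.

A9 (37 × 52 mm)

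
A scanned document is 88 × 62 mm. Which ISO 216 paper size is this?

Aspect ratio 88/62 ≈ 1.419 — close to the ISO √2 ≈ 1.414.
In the B-series (B0 = 1000 × 1414 mm): B8 = 62 × 88 mm.

B8 (62 × 88 mm)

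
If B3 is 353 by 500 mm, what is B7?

88 × 125 mm

B4: ⌊500/2⌋ × 353 = 250 × 353 mm
B5: ⌊353/2⌋ × 250 = 176 × 250 mm
B6: ⌊250/2⌋ × 176 = 125 × 176 mm
B7: ⌊176/2⌋ × 125 = 88 × 125 mm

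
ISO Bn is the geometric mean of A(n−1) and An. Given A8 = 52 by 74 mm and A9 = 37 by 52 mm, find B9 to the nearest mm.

Short side: √(52 · 37) = √1924 ≈ 43.9 → 44 mm
Long side: √(74 · 52) = √3848 ≈ 62.0 → 62 mm

44 × 62 mm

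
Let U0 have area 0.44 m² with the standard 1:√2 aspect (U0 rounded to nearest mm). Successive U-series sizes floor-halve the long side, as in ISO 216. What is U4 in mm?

Let U0's short side be w mm. w · w√2 = 0.44 m² = 440,000 mm², so w ≈ 557.8 mm and w√2 ≈ 788.8 mm → U0 = 558 × 789 mm.
U1: ⌊789/2⌋ × 558 = 394 × 558 mm
U2: ⌊558/2⌋ × 394 = 279 × 394 mm
U3: ⌊394/2⌋ × 279 = 197 × 279 mm
U4: ⌊279/2⌋ × 197 = 139 × 197 mm

139 × 197 mm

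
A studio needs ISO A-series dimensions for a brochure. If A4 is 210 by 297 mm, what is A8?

A5: ⌊297/2⌋ × 210 = 148 × 210 mm
A6: ⌊210/2⌋ × 148 = 105 × 148 mm
A7: ⌊148/2⌋ × 105 = 74 × 105 mm
A8: ⌊105/2⌋ × 74 = 52 × 74 mm

52 × 74 mm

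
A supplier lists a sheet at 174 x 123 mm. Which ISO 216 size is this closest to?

B6 (125 × 176 mm)

Aspect ratio 174/123 ≈ 1.415 — close to the ISO √2 ≈ 1.414.
In the B-series (B0 = 1000 × 1414 mm): B6 = 125 × 176 mm.
Off by 4 mm total — nearest standard size.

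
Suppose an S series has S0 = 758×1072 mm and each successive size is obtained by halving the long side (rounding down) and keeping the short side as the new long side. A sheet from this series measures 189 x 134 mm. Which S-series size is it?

S5

S0: 758 × 1072 mm
S1: 536 × 758 mm
S2: 379 × 536 mm
S3: 268 × 379 mm
S4: 189 × 268 mm
S5: 134 × 189 mm
S6: 94 × 134 mm
→ matches S5.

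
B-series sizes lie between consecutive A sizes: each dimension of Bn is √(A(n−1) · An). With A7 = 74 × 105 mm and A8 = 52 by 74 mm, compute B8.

62 × 88 mm

Short side: √(74 · 52) = √3848 ≈ 62.0 → 62 mm
Long side: √(105 · 74) = √7770 ≈ 88.1 → 88 mm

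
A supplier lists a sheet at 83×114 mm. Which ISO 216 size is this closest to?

Aspect ratio 114/83 ≈ 1.373 (ISO target is √2 ≈ 1.414).
In the C-series (envelope sizes, between A and B): C7 = 81 × 114 mm.
Off by 2 mm total — nearest standard size.

C7 (81 × 114 mm)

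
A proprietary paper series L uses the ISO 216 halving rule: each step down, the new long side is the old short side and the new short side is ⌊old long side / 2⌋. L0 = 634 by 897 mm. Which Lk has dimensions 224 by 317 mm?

L0: 634 × 897 mm
L1: 448 × 634 mm
L2: 317 × 448 mm
L3: 224 × 317 mm
L4: 158 × 224 mm
→ matches L3.

L3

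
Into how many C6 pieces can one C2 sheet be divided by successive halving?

Each ISO step halves the sheet: 1 × C2 → 2 × C3 → 4 × C4 → 8 × C5 → …
From C2 to C6 is 4 halving steps: 2^4 = 16.

16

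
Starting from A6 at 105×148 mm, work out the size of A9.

37 × 52 mm

A7: ⌊148/2⌋ × 105 = 74 × 105 mm
A8: ⌊105/2⌋ × 74 = 52 × 74 mm
A9: ⌊74/2⌋ × 52 = 37 × 52 mm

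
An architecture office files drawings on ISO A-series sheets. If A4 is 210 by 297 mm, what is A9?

37 × 52 mm

A5: ⌊297/2⌋ × 210 = 148 × 210 mm
A6: ⌊210/2⌋ × 148 = 105 × 148 mm
A7: ⌊148/2⌋ × 105 = 74 × 105 mm
A8: ⌊105/2⌋ × 74 = 52 × 74 mm
A9: ⌊74/2⌋ × 52 = 37 × 52 mm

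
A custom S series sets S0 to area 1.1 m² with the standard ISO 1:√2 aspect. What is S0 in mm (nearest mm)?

Let the short side be w mm. Then w · w√2 = 1.1 m² = 1,100,000 mm².
w² = 1,100,000/√2, so w ≈ 881.9 mm; long side = w√2 ≈ 1247.3 mm.

882 × 1247 mm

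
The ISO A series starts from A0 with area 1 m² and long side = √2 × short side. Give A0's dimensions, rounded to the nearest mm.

Let the short side be w mm. Then the long side is w√2 and w · w√2 = 10⁶ mm².
w² = 10⁶/√2, so w = 1000 / 2^(1/4) ≈ 840.9 mm; long side = 1000 · 2^(1/4) ≈ 1189.2 mm.

841 × 1189 mm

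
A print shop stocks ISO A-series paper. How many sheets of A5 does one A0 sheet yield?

Each ISO step halves the sheet: 1 × A0 → 2 × A1 → 4 × A2 → 8 × A3 → …
From A0 to A5 is 5 halving steps: 2^5 = 32.

32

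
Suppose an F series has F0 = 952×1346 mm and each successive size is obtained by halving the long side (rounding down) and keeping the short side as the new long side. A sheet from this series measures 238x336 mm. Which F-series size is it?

F4

F0: 952 × 1346 mm
F1: 673 × 952 mm
F2: 476 × 673 mm
F3: 336 × 476 mm
F4: 238 × 336 mm
F5: 168 × 238 mm
→ matches F4.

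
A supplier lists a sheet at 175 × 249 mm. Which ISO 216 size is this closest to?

B5 (176 × 250 mm)

Aspect ratio 249/175 ≈ 1.423 — close to the ISO √2 ≈ 1.414.
In the B-series (B0 = 1000 × 1414 mm): B5 = 176 × 250 mm.
Off by 2 mm total — nearest standard size.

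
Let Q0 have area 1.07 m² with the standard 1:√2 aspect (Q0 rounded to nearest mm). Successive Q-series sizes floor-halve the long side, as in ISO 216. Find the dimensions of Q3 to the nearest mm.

307 × 435 mm

Let Q0's short side be w mm. w · w√2 = 1.07 m² = 1,070,000 mm², so w ≈ 869.8 mm and w√2 ≈ 1230.1 mm → Q0 = 870 × 1230 mm.
Q1: ⌊1230/2⌋ × 870 = 615 × 870 mm
Q2: ⌊870/2⌋ × 615 = 435 × 615 mm
Q3: ⌊615/2⌋ × 435 = 307 × 435 mm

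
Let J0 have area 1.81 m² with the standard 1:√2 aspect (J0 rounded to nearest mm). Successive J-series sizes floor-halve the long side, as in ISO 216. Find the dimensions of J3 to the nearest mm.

Let J0's short side be w mm. w · w√2 = 1.81 m² = 1,810,000 mm², so w ≈ 1131.3 mm and w√2 ≈ 1599.9 mm → J0 = 1131 × 1600 mm.
J1: ⌊1600/2⌋ × 1131 = 800 × 1131 mm
J2: ⌊1131/2⌋ × 800 = 565 × 800 mm
J3: ⌊800/2⌋ × 565 = 400 × 565 mm

400 × 565 mm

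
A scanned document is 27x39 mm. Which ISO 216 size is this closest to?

Aspect ratio 39/27 ≈ 1.444 (ISO target is √2 ≈ 1.414).
In the C-series (envelope sizes, between A and B): C10 = 28 × 40 mm.
Off by 2 mm total — nearest standard size.

C10 (28 × 40 mm)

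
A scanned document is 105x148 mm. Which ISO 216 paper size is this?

Aspect ratio 148/105 ≈ 1.410 — close to the ISO √2 ≈ 1.414.
In the A-series (A0 area = 1 m²): A6 = 105 × 148 mm.

A6 (105 × 148 mm)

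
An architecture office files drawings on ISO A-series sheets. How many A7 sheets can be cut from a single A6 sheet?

2

A6 = 105 × 148 mm; A7 = 74 × 105 mm.
Each halving step doubles the count; 1 step from A6 to A7.
2^1 = 2.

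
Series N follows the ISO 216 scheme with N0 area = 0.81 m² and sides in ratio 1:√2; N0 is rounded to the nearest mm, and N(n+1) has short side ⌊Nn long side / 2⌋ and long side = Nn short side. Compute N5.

Let N0's short side be w mm. w · w√2 = 0.81 m² = 810,000 mm², so w ≈ 756.8 mm and w√2 ≈ 1070.3 mm → N0 = 757 × 1070 mm.
N1: ⌊1070/2⌋ × 757 = 535 × 757 mm
N2: ⌊757/2⌋ × 535 = 378 × 535 mm
N3: ⌊535/2⌋ × 378 = 267 × 378 mm
N4: ⌊378/2⌋ × 267 = 189 × 267 mm
N5: ⌊267/2⌋ × 189 = 133 × 189 mm

133 × 189 mm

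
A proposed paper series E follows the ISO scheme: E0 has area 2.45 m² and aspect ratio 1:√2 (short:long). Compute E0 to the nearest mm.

1316 × 1861 mm

Let the short side be w mm. Then w · w√2 = 2.45 m² = 2,450,000 mm².
w² = 2,450,000/√2, so w ≈ 1316.2 mm; long side = w√2 ≈ 1861.4 mm.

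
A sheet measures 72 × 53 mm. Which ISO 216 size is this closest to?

A8 (52 × 74 mm)

Aspect ratio 72/53 ≈ 1.358 (ISO target is √2 ≈ 1.414).
In the A-series (A0 area = 1 m²): A8 = 52 × 74 mm.
Off by 3 mm total — nearest standard size.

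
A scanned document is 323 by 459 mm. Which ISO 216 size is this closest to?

C3 (324 × 458 mm)

Aspect ratio 459/323 ≈ 1.421 — close to the ISO √2 ≈ 1.414.
In the C-series (envelope sizes, between A and B): C3 = 324 × 458 mm.
Off by 2 mm total — nearest standard size.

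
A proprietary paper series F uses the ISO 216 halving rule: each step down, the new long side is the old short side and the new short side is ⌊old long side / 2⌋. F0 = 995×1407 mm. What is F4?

248 × 351 mm

F1: ⌊1407/2⌋ × 995 = 703 × 995 mm
F2: ⌊995/2⌋ × 703 = 497 × 703 mm
F3: ⌊703/2⌋ × 497 = 351 × 497 mm
F4: ⌊497/2⌋ × 351 = 248 × 351 mm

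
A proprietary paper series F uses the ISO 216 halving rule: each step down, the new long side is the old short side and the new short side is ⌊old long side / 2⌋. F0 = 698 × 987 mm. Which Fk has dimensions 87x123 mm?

F0: 698 × 987 mm
F1: 493 × 698 mm
F2: 349 × 493 mm
F3: 246 × 349 mm
F4: 174 × 246 mm
F5: 123 × 174 mm
F6: 87 × 123 mm
F7: 61 × 87 mm
→ matches F6.

F6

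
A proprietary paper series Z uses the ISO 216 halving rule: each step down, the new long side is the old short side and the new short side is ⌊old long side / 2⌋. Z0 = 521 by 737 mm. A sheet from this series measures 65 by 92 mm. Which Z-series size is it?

Z0: 521 × 737 mm
Z1: 368 × 521 mm
Z2: 260 × 368 mm
Z3: 184 × 260 mm
Z4: 130 × 184 mm
Z5: 92 × 130 mm
Z6: 65 × 92 mm
Z7: 46 × 65 mm
→ matches Z6.

Z6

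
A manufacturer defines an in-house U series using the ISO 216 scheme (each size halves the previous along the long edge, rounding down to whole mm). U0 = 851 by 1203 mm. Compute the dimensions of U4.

U1 = 601 × 851 mm (from U0 by 1 halving).
U2: ⌊851/2⌋ × 601 = 425 × 601 mm
U3: ⌊601/2⌋ × 425 = 300 × 425 mm
U4: ⌊425/2⌋ × 300 = 212 × 300 mm

212 × 300 mm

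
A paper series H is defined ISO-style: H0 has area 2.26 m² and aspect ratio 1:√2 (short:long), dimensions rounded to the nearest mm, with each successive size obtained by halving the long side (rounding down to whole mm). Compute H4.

316 × 447 mm

Let H0's short side be w mm. w · w√2 = 2.26 m² = 2,260,000 mm², so w ≈ 1264.1 mm and w√2 ≈ 1787.8 mm → H0 = 1264 × 1788 mm.
H1: ⌊1788/2⌋ × 1264 = 894 × 1264 mm
H2: ⌊1264/2⌋ × 894 = 632 × 894 mm
H3: ⌊894/2⌋ × 632 = 447 × 632 mm
H4: ⌊632/2⌋ × 447 = 316 × 447 mm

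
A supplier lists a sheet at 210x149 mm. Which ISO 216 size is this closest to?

Aspect ratio 210/149 ≈ 1.409 — close to the ISO √2 ≈ 1.414.
In the A-series (A0 area = 1 m²): A5 = 148 × 210 mm.
Off by 1 mm total — nearest standard size.

A5 (148 × 210 mm)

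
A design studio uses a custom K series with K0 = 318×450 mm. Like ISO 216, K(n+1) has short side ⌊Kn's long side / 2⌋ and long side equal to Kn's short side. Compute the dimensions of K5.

K1 = 225 × 318 mm (from K0 by 1 halving).
K2: ⌊318/2⌋ × 225 = 159 × 225 mm
K3: ⌊225/2⌋ × 159 = 112 × 159 mm
K4: ⌊159/2⌋ × 112 = 79 × 112 mm
K5: ⌊112/2⌋ × 79 = 56 × 79 mm

56 × 79 mm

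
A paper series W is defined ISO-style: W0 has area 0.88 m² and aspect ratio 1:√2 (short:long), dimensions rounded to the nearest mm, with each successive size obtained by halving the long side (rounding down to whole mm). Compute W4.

197 × 279 mm

Let W0's short side be w mm. w · w√2 = 0.88 m² = 880,000 mm², so w ≈ 788.8 mm and w√2 ≈ 1115.6 mm → W0 = 789 × 1116 mm.
W1: ⌊1116/2⌋ × 789 = 558 × 789 mm
W2: ⌊789/2⌋ × 558 = 394 × 558 mm
W3: ⌊558/2⌋ × 394 = 279 × 394 mm
W4: ⌊394/2⌋ × 279 = 197 × 279 mm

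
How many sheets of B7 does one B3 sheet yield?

Each ISO step halves the sheet: 1 × B3 → 2 × B4 → 4 × B5 → 8 × B6 → …
From B3 to B7 is 4 halving steps: 2^4 = 16.

16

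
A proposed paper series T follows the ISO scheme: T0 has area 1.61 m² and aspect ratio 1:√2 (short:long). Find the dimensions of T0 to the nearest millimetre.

Let the short side be w mm. Then w · w√2 = 1.61 m² = 1,610,000 mm².
w² = 1,610,000/√2, so w ≈ 1067.0 mm; long side = w√2 ≈ 1508.9 mm.

1067 × 1509 mm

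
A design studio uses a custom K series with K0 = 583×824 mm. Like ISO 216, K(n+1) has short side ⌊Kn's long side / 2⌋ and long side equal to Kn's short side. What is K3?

206 × 291 mm

K1: ⌊824/2⌋ × 583 = 412 × 583 mm
K2: ⌊583/2⌋ × 412 = 291 × 412 mm
K3: ⌊412/2⌋ × 291 = 206 × 291 mm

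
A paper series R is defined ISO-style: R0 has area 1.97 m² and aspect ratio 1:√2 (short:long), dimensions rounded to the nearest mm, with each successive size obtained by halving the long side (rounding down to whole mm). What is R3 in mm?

Let R0's short side be w mm. w · w√2 = 1.97 m² = 1,970,000 mm², so w ≈ 1180.3 mm and w√2 ≈ 1669.1 mm → R0 = 1180 × 1669 mm.
R1: ⌊1669/2⌋ × 1180 = 834 × 1180 mm
R2: ⌊1180/2⌋ × 834 = 590 × 834 mm
R3: ⌊834/2⌋ × 590 = 417 × 590 mm

417 × 590 mm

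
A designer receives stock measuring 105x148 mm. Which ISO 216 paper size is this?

Aspect ratio 148/105 ≈ 1.410 — close to the ISO √2 ≈ 1.414.
In the A-series (A0 area = 1 m²): A6 = 105 × 148 mm.

A6 (105 × 148 mm)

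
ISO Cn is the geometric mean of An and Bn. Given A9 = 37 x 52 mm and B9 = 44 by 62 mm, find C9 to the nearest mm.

40 × 57 mm

Short side: √(37 · 44) = √1628 ≈ 40.3 → 40 mm
Long side: √(52 · 62) = √3224 ≈ 56.8 → 57 mm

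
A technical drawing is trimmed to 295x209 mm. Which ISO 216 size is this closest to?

A4 (210 × 297 mm)

Aspect ratio 295/209 ≈ 1.411 — close to the ISO √2 ≈ 1.414.
In the A-series (A0 area = 1 m²): A4 = 210 × 297 mm.
Off by 3 mm total — nearest standard size.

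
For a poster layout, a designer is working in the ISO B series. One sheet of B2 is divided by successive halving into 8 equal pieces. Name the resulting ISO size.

8 = 2^3, so 3 halving steps.
B2 → B3 → … → B5 after 3 steps.

B5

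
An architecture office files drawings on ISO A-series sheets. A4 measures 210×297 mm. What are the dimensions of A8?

52 × 74 mm

A5: ⌊297/2⌋ × 210 = 148 × 210 mm
A6: ⌊210/2⌋ × 148 = 105 × 148 mm
A7: ⌊148/2⌋ × 105 = 74 × 105 mm
A8: ⌊105/2⌋ × 74 = 52 × 74 mm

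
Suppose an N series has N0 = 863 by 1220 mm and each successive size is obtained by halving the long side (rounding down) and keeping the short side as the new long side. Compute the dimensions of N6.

N1: ⌊1220/2⌋ × 863 = 610 × 863 mm
N2: ⌊863/2⌋ × 610 = 431 × 610 mm
N3: ⌊610/2⌋ × 431 = 305 × 431 mm
N4: ⌊431/2⌋ × 305 = 215 × 305 mm
N5: ⌊305/2⌋ × 215 = 152 × 215 mm
N6: ⌊215/2⌋ × 152 = 107 × 152 mm

107 × 152 mm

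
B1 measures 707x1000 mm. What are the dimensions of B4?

250 × 353 mm

B2: ⌊1000/2⌋ × 707 = 500 × 707 mm
B3: ⌊707/2⌋ × 500 = 353 × 500 mm
B4: ⌊500/2⌋ × 353 = 250 × 353 mm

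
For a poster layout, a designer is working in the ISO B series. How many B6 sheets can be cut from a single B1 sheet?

B1 = 707 × 1000 mm; B6 = 125 × 176 mm.
Each halving step doubles the count; 5 steps from B1 to B6.
2^5 = 32.

32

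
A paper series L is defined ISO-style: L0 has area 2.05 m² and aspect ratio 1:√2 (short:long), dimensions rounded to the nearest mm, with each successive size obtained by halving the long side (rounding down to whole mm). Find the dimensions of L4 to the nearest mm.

Let L0's short side be w mm. w · w√2 = 2.05 m² = 2,050,000 mm², so w ≈ 1204.0 mm and w√2 ≈ 1702.7 mm → L0 = 1204 × 1703 mm.
L1: ⌊1703/2⌋ × 1204 = 851 × 1204 mm
L2: ⌊1204/2⌋ × 851 = 602 × 851 mm
L3: ⌊851/2⌋ × 602 = 425 × 602 mm
L4: ⌊602/2⌋ × 425 = 301 × 425 mm

301 × 425 mm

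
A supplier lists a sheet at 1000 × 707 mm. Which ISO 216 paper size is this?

Aspect ratio 1000/707 ≈ 1.414 — close to the ISO √2 ≈ 1.414.
In the B-series (B0 = 1000 × 1414 mm): B1 = 707 × 1000 mm.

B1 (707 × 1000 mm)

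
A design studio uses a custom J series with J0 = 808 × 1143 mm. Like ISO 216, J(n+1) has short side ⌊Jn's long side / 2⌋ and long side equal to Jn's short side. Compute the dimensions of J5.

142 × 202 mm

J1: ⌊1143/2⌋ × 808 = 571 × 808 mm
J2: ⌊808/2⌋ × 571 = 404 × 571 mm
J3: ⌊571/2⌋ × 404 = 285 × 404 mm
J4: ⌊404/2⌋ × 285 = 202 × 285 mm
J5: ⌊285/2⌋ × 202 = 142 × 202 mm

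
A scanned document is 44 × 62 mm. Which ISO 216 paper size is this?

B9 (44 × 62 mm)

Aspect ratio 62/44 ≈ 1.409 — close to the ISO √2 ≈ 1.414.
In the B-series (B0 = 1000 × 1414 mm): B9 = 44 × 62 mm.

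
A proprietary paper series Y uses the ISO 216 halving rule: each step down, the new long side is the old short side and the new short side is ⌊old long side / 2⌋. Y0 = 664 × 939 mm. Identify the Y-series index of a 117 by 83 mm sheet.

Y0: 664 × 939 mm
Y1: 469 × 664 mm
Y2: 332 × 469 mm
Y3: 234 × 332 mm
Y4: 166 × 234 mm
Y5: 117 × 166 mm
Y6: 83 × 117 mm
Y7: 58 × 83 mm
→ matches Y6.

Y6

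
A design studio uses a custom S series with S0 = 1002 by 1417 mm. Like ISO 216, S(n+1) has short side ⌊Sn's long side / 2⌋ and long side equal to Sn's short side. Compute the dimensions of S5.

S1 = 708 × 1002 mm (from S0 by 1 halving).
S2: ⌊1002/2⌋ × 708 = 501 × 708 mm
S3: ⌊708/2⌋ × 501 = 354 × 501 mm
S4: ⌊501/2⌋ × 354 = 250 × 354 mm
S5: ⌊354/2⌋ × 250 = 177 × 250 mm

177 × 250 mm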